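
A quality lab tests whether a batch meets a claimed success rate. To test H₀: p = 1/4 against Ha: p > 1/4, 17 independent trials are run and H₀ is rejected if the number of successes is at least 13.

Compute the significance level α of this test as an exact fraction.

The Type I error probability is α = P(S ≥ 13) computed under H₀, where S ~ Binomial(17, 1/4).
Adding the binomial terms for j = 13 through 17 with p = 1/4 yields 3319/268435456.

3319/268435456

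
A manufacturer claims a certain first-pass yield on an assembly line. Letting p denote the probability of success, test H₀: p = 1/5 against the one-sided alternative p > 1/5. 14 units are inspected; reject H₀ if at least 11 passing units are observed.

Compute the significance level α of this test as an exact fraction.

24809/6103515625

Under H₀, K ~ Binomial(14, 1/5), and α = P(K ≥ 11).
Summing C(14,j)(1/5)^j(4/5)^{14−j} for j = 11,…,14 gives 24809/6103515625.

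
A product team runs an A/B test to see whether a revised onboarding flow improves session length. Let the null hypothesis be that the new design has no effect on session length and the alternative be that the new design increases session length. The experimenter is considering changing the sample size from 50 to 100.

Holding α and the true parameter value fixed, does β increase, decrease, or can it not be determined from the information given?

Increasing n separates the H₀ and Ha sampling distributions, so under Ha fewer outcomes land in the acceptance region.

It decreases.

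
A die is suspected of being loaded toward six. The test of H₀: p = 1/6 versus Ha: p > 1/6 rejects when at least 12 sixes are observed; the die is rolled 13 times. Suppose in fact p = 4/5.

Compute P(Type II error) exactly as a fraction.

Under the alternative p = 4/5, S ~ Binomial(13, 4/5); β is the probability the test does not reject, P(S < 12).
Summing C(13,j)·(4/5)^j·(1/5)^{13-j} for j = 0..11 gives 935490453/1220703125.

935490453/1220703125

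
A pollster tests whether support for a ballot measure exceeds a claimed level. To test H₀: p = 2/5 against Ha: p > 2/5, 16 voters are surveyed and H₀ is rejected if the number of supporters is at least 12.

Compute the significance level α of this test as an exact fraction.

149405696/30517578125

α = P(reject H₀ | H₀ true) = P(X ≥ 12 | p = 2/5), with X ~ Binomial(16, 2/5).
P(X ≥ 12) = Σ_{j=12}^{16} C(16,j)·(2/5)^j·(3/5)^{16-j} = 149405696/30517578125.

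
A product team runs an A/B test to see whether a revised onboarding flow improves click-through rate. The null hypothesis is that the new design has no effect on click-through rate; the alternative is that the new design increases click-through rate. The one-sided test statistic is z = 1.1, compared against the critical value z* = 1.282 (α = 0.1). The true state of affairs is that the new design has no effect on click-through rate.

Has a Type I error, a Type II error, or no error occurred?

Since z = 1.1 ≤ z* = 1.282, H₀ is not rejected.
H₀ is true (actually the new design has no effect on click-through rate).
The decision matches the true state — no error.

No error — this is a correct decision.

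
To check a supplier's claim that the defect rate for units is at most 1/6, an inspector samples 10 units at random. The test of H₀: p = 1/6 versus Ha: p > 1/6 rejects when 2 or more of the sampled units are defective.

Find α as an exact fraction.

Under H₀, X ~ Binomial(10, 1/6); the Type I error rate is P(X ≥ 2).
Via the complement, α = 1 − Σ_{j=0}^{1} C(10,j)(1/6)^j(5/6)^{10-j} = 10389767/20155392.

10389767/20155392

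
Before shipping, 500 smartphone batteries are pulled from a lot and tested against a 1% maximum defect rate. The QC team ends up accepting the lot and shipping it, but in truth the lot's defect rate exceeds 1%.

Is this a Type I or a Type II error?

Type II error

The null hypothesis here is that the lot's defect rate is 1% (within specification).
'Accepting the lot and shipping it' corresponds to failing to reject H₀.
H₀ was not rejected but H₀ is false — a Type II error (false negative).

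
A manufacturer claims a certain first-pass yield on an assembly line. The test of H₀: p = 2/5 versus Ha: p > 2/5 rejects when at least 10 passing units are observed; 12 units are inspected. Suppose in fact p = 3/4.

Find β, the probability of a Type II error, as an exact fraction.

A Type II error is failing to reject when Ha holds: with p = 3/4, β = P(K ≤ 9).
Summing C(12,j)·(3/4)^j·(1/4)^{12-j} for j = 0..9 gives 10222777/16777216.

10222777/16777216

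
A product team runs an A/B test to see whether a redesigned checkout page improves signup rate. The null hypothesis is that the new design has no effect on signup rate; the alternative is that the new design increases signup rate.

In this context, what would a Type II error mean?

A Type II error is failing to reject H₀ when H₀ is false.
Here that means keeping the current design when actually the new design increases signup rate.

A Type II error would mean concluding that the new design has no effect on signup rate (or at least failing to establish that the new design increases signup rate) when in fact the new design increases signup rate.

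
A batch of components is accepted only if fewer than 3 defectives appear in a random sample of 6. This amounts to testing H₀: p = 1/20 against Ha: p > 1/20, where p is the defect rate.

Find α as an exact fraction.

α = P(reject H₀ | H₀ true) = P(X ≥ 3 | p = 1/20), X ~ Binomial(6, 1/20).
α = 1 − P(X ≤ 2) = 1 − 6385729/6400000 = 14271/6400000.

14271/6400000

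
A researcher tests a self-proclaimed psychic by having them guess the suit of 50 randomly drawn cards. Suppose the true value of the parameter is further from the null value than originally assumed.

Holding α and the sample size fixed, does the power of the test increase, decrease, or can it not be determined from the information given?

It increases.

The further the true parameter sits from the null value, the more of the Ha sampling distribution falls in the rejection region.
Since power = 1 − β and β decreases, power increases.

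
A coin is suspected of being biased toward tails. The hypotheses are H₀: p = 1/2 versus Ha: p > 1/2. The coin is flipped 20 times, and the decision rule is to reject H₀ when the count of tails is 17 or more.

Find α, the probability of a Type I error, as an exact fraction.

1351/1048576

α = P(reject H₀ | H₀ true) = P(K ≥ 17 | p = 1/2), with K ~ Binomial(20, 1/2).
That's C(20,17) + C(20,18) + C(20,19) + C(20,20) over 2^20, i.e. (1140 + 190 + 20 + 1)/1048576 = 1351/1048576.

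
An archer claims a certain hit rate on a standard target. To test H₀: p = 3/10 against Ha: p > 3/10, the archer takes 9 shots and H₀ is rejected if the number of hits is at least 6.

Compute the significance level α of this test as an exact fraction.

12647421/500000000

α = P(reject H₀ | H₀ true) = P(X ≥ 6 | p = 3/10), with X ~ Binomial(9, 3/10).
Summing C(9,j)(3/10)^j(7/10)^{9−j} for j = 6,…,9 gives 12647421/500000000.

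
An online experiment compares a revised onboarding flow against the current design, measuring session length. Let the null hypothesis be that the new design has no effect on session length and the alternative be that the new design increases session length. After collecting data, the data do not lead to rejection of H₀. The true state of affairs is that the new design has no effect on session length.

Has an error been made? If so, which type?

The test retained a true H₀ — the decision matches the true state.

No error — this is a correct decision.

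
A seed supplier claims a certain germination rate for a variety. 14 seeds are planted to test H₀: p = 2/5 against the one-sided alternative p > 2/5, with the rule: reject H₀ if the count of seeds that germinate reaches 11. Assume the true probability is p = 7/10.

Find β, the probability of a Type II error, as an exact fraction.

Under the alternative p = 7/10, Y ~ Binomial(14, 7/10); β is the probability the test does not reject, P(Y < 11).
Equivalently, β = 1 − P(Y ≥ 11) = 32241628521117/50000000000000.

32241628521117/50000000000000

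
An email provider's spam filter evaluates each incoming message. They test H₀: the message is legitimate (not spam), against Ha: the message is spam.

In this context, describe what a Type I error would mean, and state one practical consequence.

A Type I error would mean concluding that the message is spam when in fact the message is legitimate (not spam). Consequence: a legitimate email — possibly an important one — is hidden in the spam folder.

A Type I error is rejecting H₀ when H₀ is true.
Here that means sending the message to the spam folder when actually the message is legitimate (not spam).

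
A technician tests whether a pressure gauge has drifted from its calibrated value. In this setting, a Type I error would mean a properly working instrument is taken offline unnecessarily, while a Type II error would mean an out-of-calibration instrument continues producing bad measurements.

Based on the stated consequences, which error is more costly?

The Type II consequence (an out-of-calibration instrument continues producing bad measurements) is more severe than the Type I consequence (a properly working instrument is taken offline unnecessarily).

Type II error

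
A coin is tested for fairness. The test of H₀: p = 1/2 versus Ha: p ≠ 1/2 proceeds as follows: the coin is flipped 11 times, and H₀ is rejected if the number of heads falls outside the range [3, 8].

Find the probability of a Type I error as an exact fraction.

67/1024

The significance level is the null-hypothesis probability of the rejection region {≤2} ∪ {≥9}.
Each tail has probability (1 + 11 + 55)/2048; doubling gives α = 134/2048 = 67/1024.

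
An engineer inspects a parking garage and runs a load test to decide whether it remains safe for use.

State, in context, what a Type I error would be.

With the conventional null hypothesis that the structure meets the required load capacity (safe):
A Type I error is rejecting H₀ when H₀ is true.
Here that means closing the structure for repairs when actually the structure meets the required load capacity (safe).

A Type I error would mean concluding that the structure is structurally deficient when in fact the structure meets the required load capacity (safe).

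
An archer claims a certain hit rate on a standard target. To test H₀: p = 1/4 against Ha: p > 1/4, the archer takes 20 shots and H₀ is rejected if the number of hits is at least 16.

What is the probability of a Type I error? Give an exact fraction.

α = P(reject H₀ | H₀ true) = P(S ≥ 16 | p = 1/4), with S ~ Binomial(20, 1/4).
Summing C(20,j)(1/4)^j(3/4)^{20−j} for j = 16,…,20 gives 106249/274877906944.

106249/274877906944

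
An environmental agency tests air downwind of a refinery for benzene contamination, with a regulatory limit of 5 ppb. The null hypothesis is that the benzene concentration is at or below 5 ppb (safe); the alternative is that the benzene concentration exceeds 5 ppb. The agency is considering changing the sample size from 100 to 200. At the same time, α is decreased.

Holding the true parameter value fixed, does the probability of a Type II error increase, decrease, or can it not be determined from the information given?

The first change alone would make β decrease; the second alone would make β increase. Which effect dominates depends on the magnitudes, which are not given.

Cannot be determined from the information given.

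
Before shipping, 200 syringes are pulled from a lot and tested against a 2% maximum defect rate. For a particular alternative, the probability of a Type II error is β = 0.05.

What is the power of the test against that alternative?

Power = 1 − β = 1 − 0.05 = 0.95.

0.95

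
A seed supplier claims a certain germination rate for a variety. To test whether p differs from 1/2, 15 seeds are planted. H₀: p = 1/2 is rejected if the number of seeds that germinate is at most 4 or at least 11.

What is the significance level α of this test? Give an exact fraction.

The significance level is the null-hypothesis probability of the rejection region {≤4} ∪ {≥11}.
Each tail has probability (1 + 15 + 105 + 455 + 1365)/32768; doubling gives α = 3882/32768 = 1941/16384.

1941/16384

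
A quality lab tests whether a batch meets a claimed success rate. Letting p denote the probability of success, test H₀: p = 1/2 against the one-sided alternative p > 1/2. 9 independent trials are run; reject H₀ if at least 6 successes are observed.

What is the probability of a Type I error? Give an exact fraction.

α = P(reject H₀ | H₀ true) = P(X ≥ 6 | p = 1/2), with X ~ Binomial(9, 1/2).
Summing the upper tail: (84 + 36 + 9 + 1) / 2^9 = 130/512 = 65/256.

65/256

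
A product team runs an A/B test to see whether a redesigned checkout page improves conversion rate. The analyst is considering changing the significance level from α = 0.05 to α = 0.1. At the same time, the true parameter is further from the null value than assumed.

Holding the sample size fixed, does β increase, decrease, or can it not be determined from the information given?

It decreases.

Relaxing α lowers the evidence threshold; under Ha, outcomes that previously fell short now trigger rejection. A larger true effect moves the Ha sampling distribution further from the H₀ critical value, making rejection more likely when Ha is true. Both changes push β in the same direction.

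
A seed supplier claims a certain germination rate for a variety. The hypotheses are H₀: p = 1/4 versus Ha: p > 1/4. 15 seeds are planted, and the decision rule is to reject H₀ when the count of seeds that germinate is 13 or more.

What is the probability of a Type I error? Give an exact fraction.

991/1073741824

The Type I error probability is α = P(K ≥ 13) computed under H₀, where K ~ Binomial(15, 1/4).
Summing C(15,j)(1/4)^j(3/4)^{15−j} for j = 13,…,15 gives 991/1073741824.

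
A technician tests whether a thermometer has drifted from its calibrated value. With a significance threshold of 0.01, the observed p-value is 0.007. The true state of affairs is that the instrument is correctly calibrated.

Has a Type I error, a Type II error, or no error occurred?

Type I error

The conventional null hypothesis is that the instrument is correctly calibrated.
Since p = 0.007 < α = 0.01, H₀ is rejected.
H₀ is true (actually the instrument is correctly calibrated).
Rejecting a true H₀ is a Type I error.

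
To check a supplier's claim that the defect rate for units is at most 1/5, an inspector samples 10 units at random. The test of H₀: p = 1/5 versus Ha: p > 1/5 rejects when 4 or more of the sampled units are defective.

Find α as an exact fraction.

Under H₀, Y ~ Binomial(10, 1/5); the Type I error rate is P(Y ≥ 4).
Via the complement, α = 1 − Σ_{j=0}^{3} C(10,j)(1/5)^j(4/5)^{10-j} = 1180409/9765625.

1180409/9765625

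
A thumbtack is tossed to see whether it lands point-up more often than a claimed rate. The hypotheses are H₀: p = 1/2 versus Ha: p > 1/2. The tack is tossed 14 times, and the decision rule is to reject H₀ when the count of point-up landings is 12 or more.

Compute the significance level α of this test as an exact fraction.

53/8192

Under H₀, Y ~ Binomial(14, 1/2), and α = P(Y ≥ 12).
That's C(14,12) + C(14,13) + C(14,14) over 2^14, i.e. (91 + 14 + 1)/16384 = 106/16384 = 53/8192.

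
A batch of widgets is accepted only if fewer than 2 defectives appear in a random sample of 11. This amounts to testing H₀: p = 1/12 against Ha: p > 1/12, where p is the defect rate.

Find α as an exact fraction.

86192514733/371504185344

Under H₀, K ~ Binomial(11, 1/12); the Type I error rate is P(K ≥ 2).
Computing the lower-tail complement: 1 − 285311670611/371504185344 = 86192514733/371504185344.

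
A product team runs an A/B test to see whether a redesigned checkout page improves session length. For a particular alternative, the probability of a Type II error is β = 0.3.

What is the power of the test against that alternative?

Power = 1 − β = 1 − 0.3 = 0.7.

0.7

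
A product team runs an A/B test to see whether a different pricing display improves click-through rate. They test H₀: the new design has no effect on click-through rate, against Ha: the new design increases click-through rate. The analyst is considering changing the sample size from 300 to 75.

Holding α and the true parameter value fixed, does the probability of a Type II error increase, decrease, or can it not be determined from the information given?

It increases.

With less data the test statistic is noisier; under Ha, more outcomes land inside the acceptance region.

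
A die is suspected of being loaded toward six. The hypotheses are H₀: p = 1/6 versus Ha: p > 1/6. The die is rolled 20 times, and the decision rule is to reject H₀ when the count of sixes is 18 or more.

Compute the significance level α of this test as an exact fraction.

539/406239826673664

Under H₀, Y ~ Binomial(20, 1/6), and α = P(Y ≥ 18).
Summing C(20,j)(1/6)^j(5/6)^{20−j} for j = 18,…,20 gives 539/406239826673664.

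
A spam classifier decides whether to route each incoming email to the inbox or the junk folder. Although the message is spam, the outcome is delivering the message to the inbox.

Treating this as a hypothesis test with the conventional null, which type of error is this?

Type II error

The null hypothesis here is that the message is legitimate (not spam).
'Delivering the message to the inbox' corresponds to failing to reject H₀.
H₀ was not rejected but H₀ is false — a Type II error (false negative).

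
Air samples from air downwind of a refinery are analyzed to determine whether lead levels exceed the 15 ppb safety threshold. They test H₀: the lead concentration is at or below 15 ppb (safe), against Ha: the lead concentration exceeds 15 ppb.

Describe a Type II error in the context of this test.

A Type II error is failing to reject H₀ when H₀ is false.
Here that means certifying the site as safe when actually the lead concentration exceeds 15 ppb.

A Type II error would mean concluding that the lead concentration is at or below 15 ppb (safe) (or at least failing to establish that the lead concentration exceeds 15 ppb) when in fact the lead concentration exceeds 15 ppb.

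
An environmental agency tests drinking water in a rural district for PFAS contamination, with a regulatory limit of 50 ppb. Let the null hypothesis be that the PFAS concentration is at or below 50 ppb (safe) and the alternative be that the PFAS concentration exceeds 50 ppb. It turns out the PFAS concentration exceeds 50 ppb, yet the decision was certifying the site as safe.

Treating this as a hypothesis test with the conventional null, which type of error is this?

Type II error

'Certifying the site as safe' corresponds to failing to reject H₀.
H₀ was not rejected but H₀ is false — a Type II error (false negative).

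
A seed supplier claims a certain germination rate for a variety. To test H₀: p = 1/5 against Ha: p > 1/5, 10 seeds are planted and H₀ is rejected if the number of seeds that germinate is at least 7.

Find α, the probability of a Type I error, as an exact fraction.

The Type I error probability is α = P(Y ≥ 7) computed under H₀, where Y ~ Binomial(10, 1/5).
Adding the binomial terms for j = 7 through 10 with p = 1/5 yields 8441/9765625.

8441/9765625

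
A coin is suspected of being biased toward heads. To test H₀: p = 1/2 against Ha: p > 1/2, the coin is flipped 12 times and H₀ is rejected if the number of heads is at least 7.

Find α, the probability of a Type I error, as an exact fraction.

793/2048

Under H₀, K ~ Binomial(12, 1/2), and α = P(K ≥ 7).
P(K ≥ 7) = [C(12,7) + C(12,8) + C(12,9) + C(12,10) + C(12,11) + C(12,12)] / 2^12 = (792 + 495 + 220 + 66 + 12 + 1) / 4096 = 1586/4096 = 793/2048.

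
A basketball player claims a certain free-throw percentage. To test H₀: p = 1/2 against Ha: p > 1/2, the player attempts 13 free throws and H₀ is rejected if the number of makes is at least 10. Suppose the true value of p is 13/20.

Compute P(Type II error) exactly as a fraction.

A Type II error is failing to reject when Ha holds: with p = 13/20, β = P(K ≤ 9).
Equivalently, β = 1 − P(K ≥ 10) = 739046497348117/1024000000000000.

739046497348117/1024000000000000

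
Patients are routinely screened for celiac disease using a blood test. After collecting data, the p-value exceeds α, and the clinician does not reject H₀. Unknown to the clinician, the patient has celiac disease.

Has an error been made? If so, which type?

Type II error

The conventional null hypothesis here is that the patient does not have celiac disease.
H₀ was not rejected, but H₀ is actually false.
Failing to reject a false null hypothesis is a Type II error (false negative).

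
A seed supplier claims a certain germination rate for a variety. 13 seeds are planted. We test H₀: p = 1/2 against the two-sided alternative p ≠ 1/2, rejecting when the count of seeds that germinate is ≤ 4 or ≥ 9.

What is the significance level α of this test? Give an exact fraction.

1093/4096

The significance level is the null-hypothesis probability of the rejection region {≤4} ∪ {≥9}.
By symmetry, α = 2·P(K ≤ 4) = 2·(1 + 13 + 78 + 286 + 715)/8192 = 2186/8192 = 1093/4096.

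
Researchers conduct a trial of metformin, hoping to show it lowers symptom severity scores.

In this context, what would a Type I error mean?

A Type I error would mean concluding that the drug lowers symptom severity scores when in fact the drug has no effect on symptom severity scores.

With the conventional null hypothesis that the drug has no effect on symptom severity scores:
A Type I error is rejecting H₀ when H₀ is true.
Here that means concluding that the drug is effective when actually the drug has no effect on symptom severity scores.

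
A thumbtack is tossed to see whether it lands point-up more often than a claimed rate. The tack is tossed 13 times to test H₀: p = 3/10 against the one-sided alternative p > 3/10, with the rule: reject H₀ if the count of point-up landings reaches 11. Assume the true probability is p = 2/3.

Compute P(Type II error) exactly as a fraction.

β = P(fail to reject H₀ | Ha true) = P(X ≤ 10 | p = 2/3), X ~ Binomial(13, 2/3).
Equivalently, β = 1 − P(X ≥ 11) = 50857/59049.

50857/59049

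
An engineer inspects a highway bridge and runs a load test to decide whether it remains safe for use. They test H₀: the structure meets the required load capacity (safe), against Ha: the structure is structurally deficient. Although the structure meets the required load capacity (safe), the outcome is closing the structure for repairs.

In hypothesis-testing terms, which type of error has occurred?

Type I error

'Closing the structure for repairs' corresponds to rejecting H₀.
H₀ was rejected but H₀ is true — a Type I error (false positive).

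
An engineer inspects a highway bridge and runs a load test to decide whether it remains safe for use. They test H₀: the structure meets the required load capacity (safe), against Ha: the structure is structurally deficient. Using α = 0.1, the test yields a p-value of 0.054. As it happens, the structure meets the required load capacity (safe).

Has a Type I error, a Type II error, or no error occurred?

Type I error

Since p = 0.054 < α = 0.1, H₀ is rejected.
H₀ is true (actually the structure meets the required load capacity (safe)).
Rejecting a true H₀ is a Type I error.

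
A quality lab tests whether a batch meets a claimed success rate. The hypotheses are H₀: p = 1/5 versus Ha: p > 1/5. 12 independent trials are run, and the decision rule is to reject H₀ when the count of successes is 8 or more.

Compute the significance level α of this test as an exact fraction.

28381/48828125

α = P(reject H₀ | H₀ true) = P(S ≥ 8 | p = 1/5), with S ~ Binomial(12, 1/5).
Adding the binomial terms for j = 8 through 12 with p = 1/5 yields 28381/48828125.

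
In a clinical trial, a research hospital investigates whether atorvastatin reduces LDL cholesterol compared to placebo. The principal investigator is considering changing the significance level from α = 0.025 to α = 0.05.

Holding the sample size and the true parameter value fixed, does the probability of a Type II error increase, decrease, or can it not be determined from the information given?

With a larger α the critical value moves toward the center, so more of the Ha sampling distribution lies in the rejection region.

It decreases.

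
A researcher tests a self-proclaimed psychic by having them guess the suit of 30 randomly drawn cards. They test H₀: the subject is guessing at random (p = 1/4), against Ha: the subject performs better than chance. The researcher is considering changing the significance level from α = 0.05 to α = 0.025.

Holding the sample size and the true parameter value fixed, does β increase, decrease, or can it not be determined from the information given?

A smaller α moves the rejection region further into the tail. With the alternative true, more outcomes now fall outside the rejection region, so failing to reject becomes more likely.

It increases.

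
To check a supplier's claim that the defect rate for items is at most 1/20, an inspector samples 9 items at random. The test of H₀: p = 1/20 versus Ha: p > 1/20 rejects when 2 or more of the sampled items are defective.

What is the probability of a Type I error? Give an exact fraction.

9115058713/128000000000

The significance level is the probability, assuming p = 1/20, of seeing 2 or more defectives in 9 draws.
α = 1 − P(S ≤ 1) = 1 − 118884941287/128000000000 = 9115058713/128000000000.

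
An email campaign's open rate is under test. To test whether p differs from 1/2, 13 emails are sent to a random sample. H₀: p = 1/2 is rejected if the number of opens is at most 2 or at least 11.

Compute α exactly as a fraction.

23/1024

The significance level is the null-hypothesis probability of the rejection region {≤2} ∪ {≥11}.
By symmetry, α = 2·P(K ≤ 2) = 2·(1 + 13 + 78)/8192 = 184/8192 = 23/1024.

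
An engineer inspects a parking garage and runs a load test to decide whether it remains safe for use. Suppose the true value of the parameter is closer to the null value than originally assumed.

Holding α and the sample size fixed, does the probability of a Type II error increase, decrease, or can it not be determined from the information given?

It increases.

A smaller departure from H₀ means the test statistic under Ha is distributed closer to where it would be under H₀; rejection becomes less likely.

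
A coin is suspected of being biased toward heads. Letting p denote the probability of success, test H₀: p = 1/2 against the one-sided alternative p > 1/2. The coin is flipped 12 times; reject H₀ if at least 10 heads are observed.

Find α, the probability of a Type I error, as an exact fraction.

The Type I error probability is α = P(S ≥ 10) computed under H₀, where S ~ Binomial(12, 1/2).
P(S ≥ 10) = [C(12,10) + C(12,11) + C(12,12)] / 2^12 = (66 + 12 + 1) / 4096 = 79/4096.

79/4096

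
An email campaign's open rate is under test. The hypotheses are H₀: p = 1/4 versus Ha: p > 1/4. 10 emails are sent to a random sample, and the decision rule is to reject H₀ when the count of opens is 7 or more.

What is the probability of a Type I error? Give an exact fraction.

919/262144

α = P(reject H₀ | H₀ true) = P(X ≥ 7 | p = 1/4), with X ~ Binomial(10, 1/4).
P(X ≥ 7) = Σ_{j=7}^{10} C(10,j)·(1/4)^j·(3/4)^{10-j} = 919/262144.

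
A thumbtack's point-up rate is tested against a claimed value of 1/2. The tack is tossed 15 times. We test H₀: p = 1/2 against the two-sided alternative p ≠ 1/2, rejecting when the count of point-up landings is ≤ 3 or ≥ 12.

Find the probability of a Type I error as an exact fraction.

9/256

Under H₀, Y ~ Binomial(15, 1/2); α is the probability of landing in either tail, P(Y ≤ 3) + P(Y ≥ 12).
Each tail has probability (1 + 15 + 105 + 455)/32768; doubling gives α = 1152/32768 = 9/256.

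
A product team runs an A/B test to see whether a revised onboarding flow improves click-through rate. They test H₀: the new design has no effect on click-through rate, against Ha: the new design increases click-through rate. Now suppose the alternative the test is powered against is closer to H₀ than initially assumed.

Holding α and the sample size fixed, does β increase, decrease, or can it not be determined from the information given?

A smaller true effect puts the Ha sampling distribution closer to H₀, so more of it falls in the non-rejection region.

It increases.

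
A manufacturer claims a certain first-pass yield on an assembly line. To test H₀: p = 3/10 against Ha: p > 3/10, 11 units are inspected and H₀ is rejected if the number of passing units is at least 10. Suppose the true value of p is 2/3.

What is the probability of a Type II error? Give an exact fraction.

β = P(fail to reject H₀ | Ha true) = P(Y ≤ 9 | p = 2/3), Y ~ Binomial(11, 2/3).
Adding the binomial probabilities P(Y=0)+…+P(Y=9) at p = 2/3 gives 163835/177147.

163835/177147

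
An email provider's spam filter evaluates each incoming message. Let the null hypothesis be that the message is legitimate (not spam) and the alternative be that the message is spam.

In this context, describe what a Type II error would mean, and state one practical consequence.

A Type II error is failing to reject H₀ when H₀ is false.
Here that means delivering the message to the inbox when actually the message is spam.

A Type II error would mean concluding that the message is legitimate (not spam) (or at least failing to establish that the message is spam) when in fact the message is spam. Consequence: spam reaches the user's inbox.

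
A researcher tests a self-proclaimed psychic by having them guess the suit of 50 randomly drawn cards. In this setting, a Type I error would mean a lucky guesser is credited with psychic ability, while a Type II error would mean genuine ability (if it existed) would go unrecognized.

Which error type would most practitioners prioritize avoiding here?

Type I error

The Type I consequence (a lucky guesser is credited with psychic ability) is more severe than the Type II consequence (genuine ability (if it existed) would go unrecognized).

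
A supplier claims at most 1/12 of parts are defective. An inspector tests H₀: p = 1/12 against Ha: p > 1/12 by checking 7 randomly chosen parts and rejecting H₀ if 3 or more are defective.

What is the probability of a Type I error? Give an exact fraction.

The significance level is the probability, assuming p = 1/12, of seeing 3 or more defectives in 7 draws.
Via the complement, α = 1 − Σ_{j=0}^{2} C(7,j)(1/12)^j(11/12)^{7-j} = 187213/11943936.

187213/11943936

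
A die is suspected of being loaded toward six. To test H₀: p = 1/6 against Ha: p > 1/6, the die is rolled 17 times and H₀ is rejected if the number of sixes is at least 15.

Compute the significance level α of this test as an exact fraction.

The Type I error probability is α = P(S ≥ 15) computed under H₀, where S ~ Binomial(17, 1/6).
Adding the binomial terms for j = 15 through 17 with p = 1/6 yields 581/2821109907456.

581/2821109907456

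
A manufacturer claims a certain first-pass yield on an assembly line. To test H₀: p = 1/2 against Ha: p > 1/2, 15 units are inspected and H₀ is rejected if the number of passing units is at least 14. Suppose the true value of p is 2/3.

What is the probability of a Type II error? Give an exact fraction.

14070379/14348907

β = P(fail to reject H₀ | Ha true) = P(X ≤ 13 | p = 2/3), X ~ Binomial(15, 2/3).
Summing C(15,j)·(2/3)^j·(1/3)^{15-j} for j = 0..13 gives 14070379/14348907.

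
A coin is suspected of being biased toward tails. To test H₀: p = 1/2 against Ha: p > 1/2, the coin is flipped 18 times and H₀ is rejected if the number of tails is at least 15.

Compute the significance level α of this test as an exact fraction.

Under H₀, X ~ Binomial(18, 1/2), and α = P(X ≥ 15).
That's C(18,15) + C(18,16) + C(18,17) + C(18,18) over 2^18, i.e. (816 + 153 + 18 + 1)/262144 = 988/262144 = 247/65536.

247/65536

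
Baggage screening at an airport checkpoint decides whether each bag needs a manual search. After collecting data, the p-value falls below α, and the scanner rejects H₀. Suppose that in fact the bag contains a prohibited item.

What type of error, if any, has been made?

Neither — the decision is correct.

The conventional null hypothesis here is that the bag contains no prohibited items.
The test rejected a false H₀ — the decision matches the true state.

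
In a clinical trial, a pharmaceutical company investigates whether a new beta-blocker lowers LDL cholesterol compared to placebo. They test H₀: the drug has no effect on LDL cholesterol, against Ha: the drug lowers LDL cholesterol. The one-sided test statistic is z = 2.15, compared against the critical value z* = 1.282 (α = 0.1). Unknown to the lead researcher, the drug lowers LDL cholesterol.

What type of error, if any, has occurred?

No error — this is a correct decision.

Since z = 2.15 > z* = 1.282, H₀ is rejected.
H₀ is false (actually the drug lowers LDL cholesterol).
The decision matches the true state — no error.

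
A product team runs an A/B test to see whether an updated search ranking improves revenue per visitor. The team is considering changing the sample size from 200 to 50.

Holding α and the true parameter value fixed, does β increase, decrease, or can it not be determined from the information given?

It increases.

With less data the test statistic is noisier; under Ha, more outcomes land inside the acceptance region.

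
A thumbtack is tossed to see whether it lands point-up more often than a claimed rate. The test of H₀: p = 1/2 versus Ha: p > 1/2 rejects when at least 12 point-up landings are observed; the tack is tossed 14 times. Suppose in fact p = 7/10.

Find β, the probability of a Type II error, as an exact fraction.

A Type II error is failing to reject when Ha holds: with p = 7/10, β = P(Y ≤ 11).
Adding the binomial probabilities P(Y=0)+…+P(Y=11) at p = 7/10 gives 41958212136219/50000000000000.

41958212136219/50000000000000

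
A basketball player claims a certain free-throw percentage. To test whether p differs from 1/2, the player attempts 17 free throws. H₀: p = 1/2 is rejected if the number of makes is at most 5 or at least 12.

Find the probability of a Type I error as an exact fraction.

The significance level is the null-hypothesis probability of the rejection region {≤5} ∪ {≥12}.
By symmetry, α = 2·P(K ≤ 5) = 2·(1 + 17 + 136 + 680 + 2380 + 6188)/131072 = 18804/131072 = 4701/32768.

4701/32768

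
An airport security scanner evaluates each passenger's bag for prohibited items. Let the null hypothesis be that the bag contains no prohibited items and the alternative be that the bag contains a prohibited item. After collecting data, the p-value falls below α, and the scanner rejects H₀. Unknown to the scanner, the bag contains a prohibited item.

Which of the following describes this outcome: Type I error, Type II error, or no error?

No error — this is a correct decision.

The test rejected a false H₀ — the decision matches the true state.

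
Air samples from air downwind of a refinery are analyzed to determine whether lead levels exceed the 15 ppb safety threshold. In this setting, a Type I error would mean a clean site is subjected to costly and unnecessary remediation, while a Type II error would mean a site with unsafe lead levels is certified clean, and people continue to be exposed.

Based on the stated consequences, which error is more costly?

The Type II consequence (a site with unsafe lead levels is certified clean, and people continue to be exposed) is more severe than the Type I consequence (a clean site is subjected to costly and unnecessary remediation).

Type II error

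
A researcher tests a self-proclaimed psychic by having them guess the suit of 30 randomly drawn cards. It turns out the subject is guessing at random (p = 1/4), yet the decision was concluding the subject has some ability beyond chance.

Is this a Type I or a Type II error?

Type I error

The null hypothesis here is that the subject is guessing at random (p = 1/4).
'Concluding the subject has some ability beyond chance' corresponds to rejecting H₀.
H₀ was rejected but H₀ is true — a Type I error (false positive).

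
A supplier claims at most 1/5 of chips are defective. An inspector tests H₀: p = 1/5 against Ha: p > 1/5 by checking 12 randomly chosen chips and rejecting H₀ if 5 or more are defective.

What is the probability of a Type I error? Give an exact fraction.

3542749/48828125

Under H₀, X ~ Binomial(12, 1/5); the Type I error rate is P(X ≥ 5).
α = 1 − P(X ≤ 4) = 1 − 45285376/48828125 = 3542749/48828125.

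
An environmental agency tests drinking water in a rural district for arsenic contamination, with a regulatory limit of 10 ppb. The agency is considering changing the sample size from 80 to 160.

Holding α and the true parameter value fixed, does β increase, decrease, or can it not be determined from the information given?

More data shrinks sampling variability; the test statistic under Ha concentrates further from the null value, making rejection more likely.

It decreases.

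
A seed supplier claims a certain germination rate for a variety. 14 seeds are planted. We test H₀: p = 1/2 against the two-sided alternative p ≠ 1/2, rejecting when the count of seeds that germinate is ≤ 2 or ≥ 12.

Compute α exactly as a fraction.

The significance level is the null-hypothesis probability of the rejection region {≤2} ∪ {≥12}.
By symmetry, α = 2·P(S ≤ 2) = 2·(1 + 14 + 91)/16384 = 212/16384 = 53/4096.

53/4096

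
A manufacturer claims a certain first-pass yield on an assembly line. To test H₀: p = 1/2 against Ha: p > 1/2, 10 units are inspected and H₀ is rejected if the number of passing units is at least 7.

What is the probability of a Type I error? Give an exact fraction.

Under H₀, X ~ Binomial(10, 1/2), and α = P(X ≥ 7).
That's C(10,7) + C(10,8) + C(10,9) + C(10,10) over 2^10, i.e. (120 + 45 + 10 + 1)/1024 = 176/1024 = 11/64.

11/64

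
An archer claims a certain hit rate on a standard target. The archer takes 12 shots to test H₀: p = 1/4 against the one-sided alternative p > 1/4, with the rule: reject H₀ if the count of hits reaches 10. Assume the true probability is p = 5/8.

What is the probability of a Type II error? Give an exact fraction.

A Type II error is failing to reject when Ha holds: with p = 5/8, β = P(Y ≤ 9).
Adding the binomial probabilities P(Y=0)+…+P(Y=9) at p = 5/8 gives 60916742361/68719476736.

60916742361/68719476736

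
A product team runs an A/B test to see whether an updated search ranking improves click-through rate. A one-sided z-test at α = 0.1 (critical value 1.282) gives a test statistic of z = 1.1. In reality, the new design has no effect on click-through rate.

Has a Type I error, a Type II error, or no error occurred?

The conventional null hypothesis is that the new design has no effect on click-through rate.
Since z = 1.1 ≤ z* = 1.282, H₀ is not rejected.
H₀ is true (actually the new design has no effect on click-through rate).
The decision matches the true state — no error.

No error (correct decision).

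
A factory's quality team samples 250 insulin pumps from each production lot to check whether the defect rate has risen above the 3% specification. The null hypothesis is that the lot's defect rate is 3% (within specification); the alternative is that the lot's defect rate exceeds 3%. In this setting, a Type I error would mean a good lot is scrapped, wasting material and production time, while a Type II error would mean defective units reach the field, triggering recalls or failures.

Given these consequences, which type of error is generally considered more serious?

Type II error

The Type II consequence (defective units reach the field, triggering recalls or failures) is more severe than the Type I consequence (a good lot is scrapped, wasting material and production time).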